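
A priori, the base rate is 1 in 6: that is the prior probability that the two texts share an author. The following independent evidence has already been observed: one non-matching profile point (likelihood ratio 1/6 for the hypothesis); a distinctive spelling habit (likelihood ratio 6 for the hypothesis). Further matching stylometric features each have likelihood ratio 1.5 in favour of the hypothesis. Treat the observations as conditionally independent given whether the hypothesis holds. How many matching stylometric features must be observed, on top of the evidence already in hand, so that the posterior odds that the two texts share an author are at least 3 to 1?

Prior odds = (1/6)/(5/6) = 0.2.
Combined Bayes factor of the evidence already in hand = (1/6) × 6 = 1.
Odds after that evidence = 0.2 × 1 = 0.2.
Target odds = 3.
Need 1.5ⁿ ≥ 3 ÷ 0.2 = 15.
1.5⁶ = 11.390625 falls short of 15 but 1.5⁷ = 17.0859375 reaches it, so n = 7.

7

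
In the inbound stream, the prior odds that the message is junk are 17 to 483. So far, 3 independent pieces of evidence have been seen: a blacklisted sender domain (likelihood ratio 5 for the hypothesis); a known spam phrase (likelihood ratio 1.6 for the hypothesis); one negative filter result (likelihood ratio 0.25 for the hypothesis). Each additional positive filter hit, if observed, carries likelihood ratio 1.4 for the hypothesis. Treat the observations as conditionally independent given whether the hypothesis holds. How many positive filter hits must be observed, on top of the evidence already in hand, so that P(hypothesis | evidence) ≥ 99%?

Prior odds = 17/483.
Combined Bayes factor of the evidence already in hand = 5 × 1.6 × 0.25 = 2.
Odds after that evidence = (17/483) × 2 = 34/483.
Target odds = 0.99/0.01 = 99.
Need 1.4ⁿ ≥ 99 ÷ (34/483) = 47817/34.
1.4²¹ ≈1171.36 falls short of 47817/34 but 1.4²² ≈1639.9 reaches it, so n = 22.

22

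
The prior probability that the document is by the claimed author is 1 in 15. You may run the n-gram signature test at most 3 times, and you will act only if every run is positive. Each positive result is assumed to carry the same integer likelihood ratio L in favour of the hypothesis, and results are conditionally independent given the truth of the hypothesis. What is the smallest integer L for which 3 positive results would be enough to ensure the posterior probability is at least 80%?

4

Prior odds = (1/15)/(14/15) = 1/14.
Target odds = 0.8/0.2 = 4.
Need L³ ≥ 4 ÷ (1/14) = 56.
3³ = 27 < 56 ≤ 64 = 4³, so L = 4.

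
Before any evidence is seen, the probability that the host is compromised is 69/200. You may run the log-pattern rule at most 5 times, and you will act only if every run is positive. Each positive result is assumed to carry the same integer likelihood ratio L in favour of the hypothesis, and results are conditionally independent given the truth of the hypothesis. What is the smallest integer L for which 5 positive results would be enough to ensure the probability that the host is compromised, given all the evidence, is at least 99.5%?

Prior odds = 0.345/0.655 = 69/131.
Target odds = 0.995/0.005 = 199.
Need L⁵ ≥ 199 ÷ (69/131) = 26069/69.
3⁵ = 243 < 26069/69 ≤ 1024 = 4⁵, so L = 4.

4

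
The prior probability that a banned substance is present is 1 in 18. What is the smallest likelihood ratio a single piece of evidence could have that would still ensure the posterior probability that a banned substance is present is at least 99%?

1683

Prior odds = (1/18)/(17/18) = 1/17.
Target odds = 0.99/0.01 = 99.
Required Bayes factor = 99 ÷ (1/17) = 1683.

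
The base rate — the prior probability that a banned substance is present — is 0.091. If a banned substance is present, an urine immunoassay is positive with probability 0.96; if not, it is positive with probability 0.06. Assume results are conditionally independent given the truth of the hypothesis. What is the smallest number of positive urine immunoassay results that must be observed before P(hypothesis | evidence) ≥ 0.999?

4

Prior odds = 0.091/0.909 = 91/909.
Likelihood ratio of a positive = 0.96/0.06 = 16.
Target posterior odds = 0.999/0.001 = 999.
Need (91/909) × 16ⁿ ≥ 999, i.e. 16ⁿ ≥ 908091/91.
16³ = 4096 falls short of 908091/91 but 16⁴ = 65536 reaches it, so n = 4.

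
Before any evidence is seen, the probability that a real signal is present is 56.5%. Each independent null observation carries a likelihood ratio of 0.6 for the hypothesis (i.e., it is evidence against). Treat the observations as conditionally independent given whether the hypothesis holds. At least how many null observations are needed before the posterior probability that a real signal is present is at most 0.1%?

Prior odds = 0.565/0.435 = 113/87.
Likelihood ratio per null observation = 0.6.
Target posterior odds = 0.001/0.999 = 1/999.
Require 0.6ⁿ ≤ 1/999 ÷ (113/87) = 29/37629.
0.6¹⁴ ≈0.000783642 is still above 29/37629 but 0.6¹⁵ ≈0.000470185 is at or below it, so n = 15.

15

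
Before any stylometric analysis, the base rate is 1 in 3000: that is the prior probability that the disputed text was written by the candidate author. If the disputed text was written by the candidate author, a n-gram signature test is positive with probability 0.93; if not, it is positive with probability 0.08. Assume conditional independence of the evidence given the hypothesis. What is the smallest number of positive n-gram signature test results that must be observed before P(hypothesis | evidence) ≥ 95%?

5

Prior odds: (1/3000) ÷ (2999/3000) = 1/2999.
Likelihood ratio of a positive = 0.93/0.08 = 11.625.
Target posterior odds = 0.95/0.05 = 19.
Need (1/2999) × 11.625ⁿ ≥ 19, i.e. 11.625ⁿ ≥ 56981.
11.625⁴ = 74805201/4096 falls short of 56981 but 11.625⁵ ≈212307 reaches it, so n = 5.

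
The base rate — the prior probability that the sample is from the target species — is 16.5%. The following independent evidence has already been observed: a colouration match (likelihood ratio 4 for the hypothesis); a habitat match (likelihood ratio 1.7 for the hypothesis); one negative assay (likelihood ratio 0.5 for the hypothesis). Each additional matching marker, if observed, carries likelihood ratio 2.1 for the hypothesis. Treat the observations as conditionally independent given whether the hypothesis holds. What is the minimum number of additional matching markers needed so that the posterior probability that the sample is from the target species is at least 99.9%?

10

Prior odds = 0.165/0.835 = 33/167.
Combined Bayes factor of the evidence already in hand = 4 × 1.7 × 0.5 = 3.4.
Odds after that evidence = (33/167) × 3.4 = 561/835.
Target odds = 0.999/0.001 = 999.
Need 2.1ⁿ ≥ 999 ÷ (561/835) = 278055/187.
2.1⁹ ≈794.28 falls short of 278055/187 but 2.1¹⁰ ≈1667.99 reaches it, so n = 10.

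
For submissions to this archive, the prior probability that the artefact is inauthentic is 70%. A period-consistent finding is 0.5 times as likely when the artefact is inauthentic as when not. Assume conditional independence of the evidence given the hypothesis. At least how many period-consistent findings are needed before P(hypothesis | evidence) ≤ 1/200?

9

Prior odds = 0.7/0.3 = 7/3.
Likelihood ratio per period-consistent finding = 0.5.
Target odds: 0.005 ÷ 0.995 = 1/199.
Need (7/3) × 0.5ⁿ ≤ 1/199, i.e. 0.5ⁿ ≤ 3/1393.
0.5⁸ = 0.00390625 is still above 3/1393 but 0.5⁹ = 0.001953125 is at or below it, so n = 9.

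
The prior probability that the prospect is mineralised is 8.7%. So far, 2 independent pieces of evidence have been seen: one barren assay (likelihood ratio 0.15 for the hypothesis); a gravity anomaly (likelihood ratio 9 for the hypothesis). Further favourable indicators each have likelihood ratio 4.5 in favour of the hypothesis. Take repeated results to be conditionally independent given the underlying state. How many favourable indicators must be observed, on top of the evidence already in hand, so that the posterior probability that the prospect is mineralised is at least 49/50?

Prior odds = 0.087/0.913 = 87/913.
Combined Bayes factor of the evidence already in hand = 0.15 × 9 = 1.35.
Odds after that evidence = (87/913) × 1.35 = 2349/18260.
Target odds = 0.98/0.02 = 49.
Need 4.5ⁿ ≥ 49 ÷ (2349/18260) = 894740/2349.
4.5³ = 91.125 falls short of 894740/2349 but 4.5⁴ = 410.0625 reaches it, so n = 4.

4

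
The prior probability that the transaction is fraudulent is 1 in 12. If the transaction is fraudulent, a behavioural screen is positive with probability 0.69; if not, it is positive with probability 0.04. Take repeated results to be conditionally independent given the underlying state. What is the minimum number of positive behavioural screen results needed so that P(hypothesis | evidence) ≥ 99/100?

3

Prior odds = (1/12)/(11/12) = 1/11.
Likelihood ratio of a positive = 0.69/0.04 = 17.25.
Target posterior odds = 0.99/0.01 = 99.
Require 17.25ⁿ ≥ 99 ÷ (1/11) = 1089.
17.25² = 297.5625 falls short of 1089 but 17.25³ = 5132.953125 reaches it, so n = 3.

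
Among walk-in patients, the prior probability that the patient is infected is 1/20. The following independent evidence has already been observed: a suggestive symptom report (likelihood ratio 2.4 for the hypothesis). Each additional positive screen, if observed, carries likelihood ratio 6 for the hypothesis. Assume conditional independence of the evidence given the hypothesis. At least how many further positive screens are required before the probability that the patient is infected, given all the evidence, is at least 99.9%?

Prior odds = 0.05/0.95 = 1/19.
Bayes factor of the evidence already in hand = 2.4.
Odds after that evidence = (1/19) × 2.4 = 12/95.
Target odds = 0.999/0.001 = 999.
Need 6ⁿ ≥ 999 ÷ (12/95) = 7908.75.
6⁵ = 7776 falls short of 7908.75 but 6⁶ = 46656 reaches it, so n = 6.

6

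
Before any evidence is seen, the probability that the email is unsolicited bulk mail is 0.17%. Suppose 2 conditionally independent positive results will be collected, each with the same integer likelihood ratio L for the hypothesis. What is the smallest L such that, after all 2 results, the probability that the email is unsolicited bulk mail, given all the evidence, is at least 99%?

Prior odds = 0.0017/0.9983 = 17/9983.
Target odds = 0.99/0.01 = 99.
Need L² ≥ 99 ÷ (17/9983) = 988317/17.
241² = 58081 < 988317/17 ≤ 58564 = 242², so L = 242.

242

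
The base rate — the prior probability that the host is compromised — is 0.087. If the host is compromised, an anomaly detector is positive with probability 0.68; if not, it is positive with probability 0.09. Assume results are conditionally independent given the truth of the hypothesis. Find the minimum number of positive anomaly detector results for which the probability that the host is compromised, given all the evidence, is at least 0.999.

Prior odds: 0.087 ÷ 0.913 = 87/913.
Likelihood ratio of a positive = 0.68/0.09 = 68/9.
Target posterior odds = 0.999/0.001 = 999.
Require (68/9)ⁿ ≥ 999 ÷ (87/913) = 304029/29.
(68/9)⁴ = 21381376/6561 falls short of 304029/29 but (68/9)⁵ ≈24622.5 reaches it, so n = 5.

5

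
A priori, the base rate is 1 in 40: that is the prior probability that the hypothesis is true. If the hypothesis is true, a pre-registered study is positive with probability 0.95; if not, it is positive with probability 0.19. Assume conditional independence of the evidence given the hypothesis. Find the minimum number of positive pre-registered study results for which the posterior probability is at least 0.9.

Prior odds: 0.025 ÷ 0.975 = 1/39.
Likelihood ratio of a positive = 0.95/0.19 = 5.
Target posterior odds = 0.9/0.1 = 9.
Require 5ⁿ ≥ 9 ÷ (1/39) = 351.
5³ = 125 falls short of 351 but 5⁴ = 625 reaches it, so n = 4.

4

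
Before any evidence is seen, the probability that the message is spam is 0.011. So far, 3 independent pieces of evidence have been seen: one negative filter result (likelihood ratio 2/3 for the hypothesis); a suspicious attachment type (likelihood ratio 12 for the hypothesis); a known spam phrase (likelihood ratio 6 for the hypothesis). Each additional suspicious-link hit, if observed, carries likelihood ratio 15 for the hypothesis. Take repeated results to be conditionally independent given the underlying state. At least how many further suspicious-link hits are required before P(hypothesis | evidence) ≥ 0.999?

3

Prior odds = 0.011/0.989 = 11/989.
Combined Bayes factor of the evidence already in hand = (2/3) × 12 × 6 = 48.
Odds after that evidence = (11/989) × 48 = 528/989.
Target odds = 0.999/0.001 = 999.
Need 15ⁿ ≥ 999 ÷ (528/989) = 329337/176.
15² = 225 falls short of 329337/176 but 15³ = 3375 reaches it, so n = 3.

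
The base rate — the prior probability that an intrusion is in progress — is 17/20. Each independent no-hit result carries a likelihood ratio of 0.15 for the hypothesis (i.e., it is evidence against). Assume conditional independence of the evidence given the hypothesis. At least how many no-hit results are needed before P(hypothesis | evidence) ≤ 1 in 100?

4

Prior odds: 0.85 ÷ 0.15 = 17/3.
Likelihood ratio per no-hit result = 0.15.
Target posterior odds = 0.01/0.99 = 1/99.
Require 0.15ⁿ ≤ 1/99 ÷ (17/3) = 1/561.
0.15³ = 0.003375 is still above 1/561 but 0.15⁴ = 81/160000 is at or below it, so n = 4.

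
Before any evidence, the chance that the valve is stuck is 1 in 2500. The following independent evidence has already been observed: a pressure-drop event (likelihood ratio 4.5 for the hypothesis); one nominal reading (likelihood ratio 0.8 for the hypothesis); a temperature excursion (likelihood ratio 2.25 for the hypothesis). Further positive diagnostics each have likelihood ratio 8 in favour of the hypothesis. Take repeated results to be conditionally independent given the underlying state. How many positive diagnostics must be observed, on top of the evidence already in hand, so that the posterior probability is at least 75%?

4

Prior odds = 0.0004/0.9996 = 1/2499.
Combined Bayes factor of the evidence already in hand = 4.5 × 0.8 × 2.25 = 8.1.
Odds after that evidence = (1/2499) × 8.1 = 27/8330.
Target odds = 0.75/0.25 = 3.
Need 8ⁿ ≥ 3 ÷ (27/8330) = 8330/9.
8³ = 512 falls short of 8330/9 but 8⁴ = 4096 reaches it, so n = 4.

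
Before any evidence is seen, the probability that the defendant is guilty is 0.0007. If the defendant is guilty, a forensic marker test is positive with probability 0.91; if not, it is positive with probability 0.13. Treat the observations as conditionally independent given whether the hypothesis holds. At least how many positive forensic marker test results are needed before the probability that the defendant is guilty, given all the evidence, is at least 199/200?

Prior odds: 0.0007 ÷ 0.9993 = 7/9993.
Likelihood ratio of a positive = 0.91/0.13 = 7.
Target posterior odds = 0.995/0.005 = 199.
Require 7ⁿ ≥ 199 ÷ (7/9993) = 1988607/7.
7⁶ = 117649 falls short of 1988607/7 but 7⁷ = 823543 reaches it, so n = 7.

7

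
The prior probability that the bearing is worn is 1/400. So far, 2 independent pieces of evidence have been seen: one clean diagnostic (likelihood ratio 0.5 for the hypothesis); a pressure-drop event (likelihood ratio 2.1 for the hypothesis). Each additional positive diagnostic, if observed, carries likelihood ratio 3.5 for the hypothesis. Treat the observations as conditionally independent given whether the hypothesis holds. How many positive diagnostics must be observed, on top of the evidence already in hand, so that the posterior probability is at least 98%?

Prior odds = 0.0025/0.9975 = 1/399.
Combined Bayes factor of the evidence already in hand = 0.5 × 2.1 = 1.05.
Odds after that evidence = (1/399) × 1.05 = 1/380.
Target odds = 0.98/0.02 = 49.
Need 3.5ⁿ ≥ 49 ÷ (1/380) = 18620.
3.5⁷ = 823543/128 falls short of 18620 but 3.5⁸ = 5764801/256 reaches it, so n = 8.

8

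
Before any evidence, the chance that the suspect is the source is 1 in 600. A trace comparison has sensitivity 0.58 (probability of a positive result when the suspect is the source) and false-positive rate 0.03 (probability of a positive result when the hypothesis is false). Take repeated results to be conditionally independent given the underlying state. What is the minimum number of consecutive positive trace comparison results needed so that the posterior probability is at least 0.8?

Prior odds = (1/600)/(599/600) = 1/599.
Likelihood ratio of a positive result = 0.58/0.03 = 58/3.
Target odds: 0.8 ÷ 0.2 = 4.
Require (58/3)ⁿ ≥ 4 ÷ (1/599) = 2396.
(58/3)² = 3364/9 falls short of 2396 but (58/3)³ = 195112/27 reaches it, so n = 3.

3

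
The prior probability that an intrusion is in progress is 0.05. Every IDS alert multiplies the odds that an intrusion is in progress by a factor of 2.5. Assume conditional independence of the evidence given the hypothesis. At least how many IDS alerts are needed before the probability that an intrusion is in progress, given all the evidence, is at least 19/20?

7

Prior odds: 0.05 ÷ 0.95 = 1/19.
Likelihood ratio per IDS alert = 2.5.
Target odds: 0.95 ÷ 0.05 = 19.
Need (1/19) × 2.5ⁿ ≥ 19, i.e. 2.5ⁿ ≥ 361.
2.5⁶ = 244.140625 falls short of 361 but 2.5⁷ = 610.3515625 reaches it, so n = 7.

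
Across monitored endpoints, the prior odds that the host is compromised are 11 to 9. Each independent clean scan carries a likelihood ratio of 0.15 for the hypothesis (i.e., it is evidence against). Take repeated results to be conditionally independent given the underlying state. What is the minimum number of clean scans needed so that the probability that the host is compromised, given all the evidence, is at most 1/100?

3

Prior odds = 11/9.
Likelihood ratio per clean scan = 0.15.
Target posterior odds = 0.01/0.99 = 1/99.
Require 0.15ⁿ ≤ 1/99 ÷ (11/9) = 1/121.
0.15² = 0.0225 is still above 1/121 but 0.15³ = 0.003375 is at or below it, so n = 3.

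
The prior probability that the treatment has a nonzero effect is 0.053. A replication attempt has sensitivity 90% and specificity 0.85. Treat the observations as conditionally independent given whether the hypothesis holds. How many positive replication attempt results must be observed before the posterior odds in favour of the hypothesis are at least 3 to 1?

3

Prior odds = 0.053/0.947 = 53/947.
False-positive rate = 1 − 0.85 = 0.15; likelihood ratio of a positive = 0.9/0.15 = 6.
Target odds = 3.
Need (53/947) × 6ⁿ ≥ 3, i.e. 6ⁿ ≥ 2841/53.
6² = 36 falls short of 2841/53 but 6³ = 216 reaches it, so n = 3.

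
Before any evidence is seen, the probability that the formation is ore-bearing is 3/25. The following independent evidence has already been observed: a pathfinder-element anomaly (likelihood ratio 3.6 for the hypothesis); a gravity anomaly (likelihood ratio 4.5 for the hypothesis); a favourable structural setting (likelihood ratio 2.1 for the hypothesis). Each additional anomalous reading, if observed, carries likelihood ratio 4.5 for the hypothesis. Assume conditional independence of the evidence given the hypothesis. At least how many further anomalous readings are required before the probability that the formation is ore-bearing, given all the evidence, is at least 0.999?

Prior odds = 0.12/0.88 = 3/22.
Combined Bayes factor of the evidence already in hand = 3.6 × 4.5 × 2.1 = 34.02.
Odds after that evidence = (3/22) × 34.02 = 5103/1100.
Target odds = 0.999/0.001 = 999.
Need 4.5ⁿ ≥ 999 ÷ (5103/1100) = 40700/189.
4.5³ = 91.125 falls short of 40700/189 but 4.5⁴ = 410.0625 reaches it, so n = 4.

4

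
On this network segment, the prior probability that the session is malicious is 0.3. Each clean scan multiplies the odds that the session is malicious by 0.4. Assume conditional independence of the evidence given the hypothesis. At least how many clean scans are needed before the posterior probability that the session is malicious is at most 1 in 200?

Prior odds: 0.3 ÷ 0.7 = 3/7.
Likelihood ratio per clean scan = 0.4.
Target odds: 0.005 ÷ 0.995 = 1/199.
Need (3/7) × 0.4ⁿ ≤ 1/199, i.e. 0.4ⁿ ≤ 7/597.
0.4⁴ = 0.0256 is still above 7/597 but 0.4⁵ = 0.01024 is at or below it, so n = 5.

5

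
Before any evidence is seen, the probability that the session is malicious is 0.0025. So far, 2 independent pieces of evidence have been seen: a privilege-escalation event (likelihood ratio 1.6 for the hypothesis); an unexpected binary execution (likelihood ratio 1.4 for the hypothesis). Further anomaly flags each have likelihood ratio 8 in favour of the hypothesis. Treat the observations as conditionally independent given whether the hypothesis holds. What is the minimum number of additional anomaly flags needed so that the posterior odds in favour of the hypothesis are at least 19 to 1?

4

Prior odds = 0.0025/0.9975 = 1/399.
Combined Bayes factor of the evidence already in hand = 1.6 × 1.4 = 2.24.
Odds after that evidence = (1/399) × 2.24 = 8/1425.
Target odds = 19.
Need 8ⁿ ≥ 19 ÷ (8/1425) = 3384.375.
8³ = 512 falls short of 3384.375 but 8⁴ = 4096 reaches it, so n = 4.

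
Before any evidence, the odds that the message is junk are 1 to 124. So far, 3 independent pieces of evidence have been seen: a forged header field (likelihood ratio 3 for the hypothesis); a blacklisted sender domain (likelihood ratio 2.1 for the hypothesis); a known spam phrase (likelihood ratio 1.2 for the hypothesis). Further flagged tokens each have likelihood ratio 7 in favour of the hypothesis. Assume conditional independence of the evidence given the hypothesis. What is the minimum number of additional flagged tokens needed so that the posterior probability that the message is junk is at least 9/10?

3

Prior odds = 1/124.
Combined Bayes factor of the evidence already in hand = 3 × 2.1 × 1.2 = 7.56.
Odds after that evidence = (1/124) × 7.56 = 189/3100.
Target odds = 0.9/0.1 = 9.
Need 7ⁿ ≥ 9 ÷ (189/3100) = 3100/21.
7² = 49 falls short of 3100/21 but 7³ = 343 reaches it, so n = 3.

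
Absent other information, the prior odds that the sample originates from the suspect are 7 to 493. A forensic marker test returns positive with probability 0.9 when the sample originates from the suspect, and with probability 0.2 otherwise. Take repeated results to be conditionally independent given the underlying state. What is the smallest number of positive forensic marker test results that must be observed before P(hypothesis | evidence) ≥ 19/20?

Prior odds = 7/493.
Likelihood ratio of a positive result = 0.9/0.2 = 4.5.
Target posterior odds = 0.95/0.05 = 19.
Need (7/493) × 4.5ⁿ ≥ 19, i.e. 4.5ⁿ ≥ 9367/7.
4.5⁴ = 410.0625 falls short of 9367/7 but 4.5⁵ = 1845.28125 reaches it, so n = 5.

5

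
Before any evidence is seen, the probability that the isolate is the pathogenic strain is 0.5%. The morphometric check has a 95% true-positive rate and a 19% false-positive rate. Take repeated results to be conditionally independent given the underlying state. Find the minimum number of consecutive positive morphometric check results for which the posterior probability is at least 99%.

7

Prior odds = 0.005/0.995 = 1/199.
Likelihood ratio of a positive result = 0.95/0.19 = 5.
Target odds: 0.99 ÷ 0.01 = 99.
Require 5ⁿ ≥ 99 ÷ (1/199) = 19701.
5⁶ = 15625 falls short of 19701 but 5⁷ = 78125 reaches it, so n = 7.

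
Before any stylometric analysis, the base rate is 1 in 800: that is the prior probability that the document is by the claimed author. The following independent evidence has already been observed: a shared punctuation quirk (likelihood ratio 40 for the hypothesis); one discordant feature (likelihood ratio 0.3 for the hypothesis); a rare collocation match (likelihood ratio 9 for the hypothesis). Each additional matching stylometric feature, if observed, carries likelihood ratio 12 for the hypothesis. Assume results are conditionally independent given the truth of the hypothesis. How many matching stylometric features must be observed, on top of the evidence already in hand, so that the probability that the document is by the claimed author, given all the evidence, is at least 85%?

2

Prior odds = 0.00125/0.99875 = 1/799.
Combined Bayes factor of the evidence already in hand = 40 × 0.3 × 9 = 108.
Odds after that evidence = (1/799) × 108 = 108/799.
Target odds = 0.85/0.15 = 17/3.
Need 12ⁿ ≥ 17/3 ÷ (108/799) = 13583/324.
12¹ = 12 falls short of 13583/324 but 12² = 144 reaches it, so n = 2.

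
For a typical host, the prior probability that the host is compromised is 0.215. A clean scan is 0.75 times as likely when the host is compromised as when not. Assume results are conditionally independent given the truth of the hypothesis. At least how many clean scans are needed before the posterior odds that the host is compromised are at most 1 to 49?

10

Prior odds = 0.215/0.785 = 43/157.
Likelihood ratio per clean scan = 0.75.
Target odds = 1/49.
Need (43/157) × 0.75ⁿ ≤ 1/49, i.e. 0.75ⁿ ≤ 157/2107.
0.75⁹ = 19683/262144 is still above 157/2107 but 0.75¹⁰ = 59049/1048576 is at or below it, so n = 10.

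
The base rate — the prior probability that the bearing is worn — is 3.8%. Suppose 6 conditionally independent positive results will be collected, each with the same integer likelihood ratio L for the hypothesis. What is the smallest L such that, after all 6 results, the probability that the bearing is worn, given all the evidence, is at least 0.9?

Prior odds = 0.038/0.962 = 19/481.
Target odds = 0.9/0.1 = 9.
Need L⁶ ≥ 9 ÷ (19/481) = 4329/19.
2⁶ = 64 < 4329/19 ≤ 729 = 3⁶, so L = 3.

3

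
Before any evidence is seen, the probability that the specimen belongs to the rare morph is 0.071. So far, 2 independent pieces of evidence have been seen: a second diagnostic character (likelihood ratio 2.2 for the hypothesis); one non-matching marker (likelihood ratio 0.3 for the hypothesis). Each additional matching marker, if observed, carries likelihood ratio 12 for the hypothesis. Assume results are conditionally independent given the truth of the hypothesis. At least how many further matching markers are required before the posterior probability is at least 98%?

Prior odds = 0.071/0.929 = 71/929.
Combined Bayes factor of the evidence already in hand = 2.2 × 0.3 = 0.66.
Odds after that evidence = (71/929) × 0.66 = 2343/46450.
Target odds = 0.98/0.02 = 49.
Need 12ⁿ ≥ 49 ÷ (2343/46450) = 2276050/2343.
12² = 144 falls short of 2276050/2343 but 12³ = 1728 reaches it, so n = 3.

3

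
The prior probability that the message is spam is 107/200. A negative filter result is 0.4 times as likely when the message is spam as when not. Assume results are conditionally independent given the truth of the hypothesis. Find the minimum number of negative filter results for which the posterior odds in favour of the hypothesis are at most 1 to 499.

7

Prior odds: 0.535 ÷ 0.465 = 107/93.
Likelihood ratio per negative filter result = 0.4.
Target odds = 1/499.
Require 0.4ⁿ ≤ 1/499 ÷ (107/93) = 93/53393.
0.4⁶ = 64/15625 is still above 93/53393 but 0.4⁷ = 128/78125 is at or below it, so n = 7.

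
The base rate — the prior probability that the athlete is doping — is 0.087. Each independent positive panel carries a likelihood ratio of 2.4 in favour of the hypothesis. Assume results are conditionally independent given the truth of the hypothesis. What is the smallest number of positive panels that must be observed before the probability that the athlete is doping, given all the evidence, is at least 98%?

8

Prior odds: 0.087 ÷ 0.913 = 87/913.
Likelihood ratio per positive panel = 2.4.
Target odds: 0.98 ÷ 0.02 = 49.
Require 2.4ⁿ ≥ 49 ÷ (87/913) = 44737/87.
2.4⁷ = 35831808/78125 falls short of 44737/87 but 2.4⁸ = 429981696/390625 reaches it, so n = 8.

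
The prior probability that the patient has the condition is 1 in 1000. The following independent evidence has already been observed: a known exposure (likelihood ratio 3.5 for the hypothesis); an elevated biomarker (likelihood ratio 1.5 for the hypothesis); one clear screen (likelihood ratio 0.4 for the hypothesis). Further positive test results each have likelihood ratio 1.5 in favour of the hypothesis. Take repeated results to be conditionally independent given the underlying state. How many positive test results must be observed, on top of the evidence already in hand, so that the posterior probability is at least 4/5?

19

Prior odds = 0.001/0.999 = 1/999.
Combined Bayes factor of the evidence already in hand = 3.5 × 1.5 × 0.4 = 2.1.
Odds after that evidence = (1/999) × 2.1 = 7/3330.
Target odds = 0.8/0.2 = 4.
Need 1.5ⁿ ≥ 4 ÷ (7/3330) = 13320/7.
1.5¹⁸ = 387420489/262144 falls short of 13320/7 but 1.5¹⁹ ≈2216.84 reaches it, so n = 19.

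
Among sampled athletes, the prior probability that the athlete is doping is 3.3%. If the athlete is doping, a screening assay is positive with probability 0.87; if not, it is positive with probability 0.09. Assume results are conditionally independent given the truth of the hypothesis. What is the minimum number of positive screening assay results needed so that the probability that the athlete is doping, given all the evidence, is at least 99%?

4

Prior odds = 0.033/0.967 = 33/967.
Likelihood ratio of a positive = 0.87/0.09 = 29/3.
Target odds: 0.99 ÷ 0.01 = 99.
Need (33/967) × (29/3)ⁿ ≥ 99, i.e. (29/3)ⁿ ≥ 2901.
(29/3)³ = 24389/27 falls short of 2901 but (29/3)⁴ = 707281/81 reaches it, so n = 4.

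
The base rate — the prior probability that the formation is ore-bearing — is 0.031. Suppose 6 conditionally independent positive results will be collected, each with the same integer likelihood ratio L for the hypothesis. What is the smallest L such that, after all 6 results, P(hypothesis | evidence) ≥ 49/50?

Prior odds = 0.031/0.969 = 31/969.
Target odds = 0.98/0.02 = 49.
Need L⁶ ≥ 49 ÷ (31/969) = 47481/31.
3⁶ = 729 < 47481/31 ≤ 4096 = 4⁶, so L = 4.

4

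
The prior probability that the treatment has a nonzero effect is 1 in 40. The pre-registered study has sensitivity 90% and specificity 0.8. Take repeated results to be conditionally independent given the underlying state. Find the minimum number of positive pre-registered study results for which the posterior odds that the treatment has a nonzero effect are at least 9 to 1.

4

Prior odds: 0.025 ÷ 0.975 = 1/39.
False-positive rate = 1 − 0.8 = 0.2; likelihood ratio of a positive = 0.9/0.2 = 4.5.
Target odds = 9.
Need (1/39) × 4.5ⁿ ≥ 9, i.e. 4.5ⁿ ≥ 351.
4.5³ = 91.125 falls short of 351 but 4.5⁴ = 410.0625 reaches it, so n = 4.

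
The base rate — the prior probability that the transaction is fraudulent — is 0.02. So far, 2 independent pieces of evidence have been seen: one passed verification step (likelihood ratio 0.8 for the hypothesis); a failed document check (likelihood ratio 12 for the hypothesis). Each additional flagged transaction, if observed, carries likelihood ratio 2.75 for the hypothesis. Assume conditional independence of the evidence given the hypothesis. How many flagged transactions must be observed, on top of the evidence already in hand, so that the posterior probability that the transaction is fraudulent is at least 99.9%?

Prior odds = 0.02/0.98 = 1/49.
Combined Bayes factor of the evidence already in hand = 0.8 × 12 = 9.6.
Odds after that evidence = (1/49) × 9.6 = 48/245.
Target odds = 0.999/0.001 = 999.
Need 2.75ⁿ ≥ 999 ÷ (48/245) = 5099.0625.
2.75⁸ = 214358881/65536 falls short of 5099.0625 but 2.75⁹ ≈8994.86 reaches it, so n = 9.

9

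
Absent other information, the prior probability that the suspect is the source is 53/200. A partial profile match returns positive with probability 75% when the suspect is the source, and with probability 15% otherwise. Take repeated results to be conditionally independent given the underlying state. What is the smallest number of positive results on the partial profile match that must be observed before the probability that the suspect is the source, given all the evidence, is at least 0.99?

4

Prior odds: 0.265 ÷ 0.735 = 53/147.
Likelihood ratio of a positive result = 0.75/0.15 = 5.
Target posterior odds = 0.99/0.01 = 99.
Need (53/147) × 5ⁿ ≥ 99, i.e. 5ⁿ ≥ 14553/53.
5³ = 125 falls short of 14553/53 but 5⁴ = 625 reaches it, so n = 4.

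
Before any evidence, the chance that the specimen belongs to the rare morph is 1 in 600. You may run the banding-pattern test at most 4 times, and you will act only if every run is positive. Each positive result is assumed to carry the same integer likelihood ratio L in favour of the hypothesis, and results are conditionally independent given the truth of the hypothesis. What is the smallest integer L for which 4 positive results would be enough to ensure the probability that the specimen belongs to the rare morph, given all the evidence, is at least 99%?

Prior odds = (1/600)/(599/600) = 1/599.
Target odds = 0.99/0.01 = 99.
Need L⁴ ≥ 99 ÷ (1/599) = 59301.
15⁴ = 50625 < 59301 ≤ 65536 = 16⁴, so L = 16.

16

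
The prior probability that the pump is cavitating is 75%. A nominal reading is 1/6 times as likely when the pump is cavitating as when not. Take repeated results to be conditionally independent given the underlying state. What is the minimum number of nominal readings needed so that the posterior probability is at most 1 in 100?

4

Prior odds: 0.75 ÷ 0.25 = 3.
Likelihood ratio per nominal reading = 1/6.
Target posterior odds = 0.01/0.99 = 1/99.
Need 3 × (1/6)ⁿ ≤ 1/99, i.e. (1/6)ⁿ ≤ 1/297.
(1/6)³ = 1/216 is still above 1/297 but (1/6)⁴ = 1/1296 is at or below it, so n = 4.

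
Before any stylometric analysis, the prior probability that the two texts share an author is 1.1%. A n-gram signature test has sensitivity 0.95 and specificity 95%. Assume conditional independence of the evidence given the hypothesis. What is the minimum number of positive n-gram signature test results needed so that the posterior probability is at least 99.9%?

Prior odds = 0.011/0.989 = 11/989.
False-positive rate = 1 − 0.95 = 0.05; likelihood ratio of a positive = 0.95/0.05 = 19.
Target posterior odds = 0.999/0.001 = 999.
Require 19ⁿ ≥ 999 ÷ (11/989) = 988011/11.
19³ = 6859 falls short of 988011/11 but 19⁴ = 130321 reaches it, so n = 4.

4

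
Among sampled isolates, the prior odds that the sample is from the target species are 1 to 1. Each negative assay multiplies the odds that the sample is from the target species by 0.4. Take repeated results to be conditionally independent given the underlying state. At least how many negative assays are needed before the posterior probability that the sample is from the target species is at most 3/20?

Prior odds = 1.
Likelihood ratio per negative assay = 0.4.
Target posterior odds = 0.15/0.85 = 3/17.
Require 0.4ⁿ ≤ 3/17 ÷ 1 = 3/17.
0.4¹ = 0.4 is still above 3/17 but 0.4² = 0.16 is at or below it, so n = 2.

2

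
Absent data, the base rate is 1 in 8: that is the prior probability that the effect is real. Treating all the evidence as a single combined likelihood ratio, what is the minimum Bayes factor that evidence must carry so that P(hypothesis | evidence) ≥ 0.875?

Prior odds = 0.125/0.875 = 1/7.
Target odds = 0.875/0.125 = 7.
Required Bayes factor = 7 ÷ (1/7) = 49.

49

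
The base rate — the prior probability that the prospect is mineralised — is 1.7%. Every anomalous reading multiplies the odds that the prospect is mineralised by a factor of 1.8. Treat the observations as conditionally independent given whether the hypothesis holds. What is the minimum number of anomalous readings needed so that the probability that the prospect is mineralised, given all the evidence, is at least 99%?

15

Prior odds = 0.017/0.983 = 17/983.
Likelihood ratio per anomalous reading = 1.8.
Target odds: 0.99 ÷ 0.01 = 99.
Need (17/983) × 1.8ⁿ ≥ 99, i.e. 1.8ⁿ ≥ 97317/17.
1.8¹⁴ ≈3748.13 falls short of 97317/17 but 1.8¹⁵ ≈6746.64 reaches it, so n = 15.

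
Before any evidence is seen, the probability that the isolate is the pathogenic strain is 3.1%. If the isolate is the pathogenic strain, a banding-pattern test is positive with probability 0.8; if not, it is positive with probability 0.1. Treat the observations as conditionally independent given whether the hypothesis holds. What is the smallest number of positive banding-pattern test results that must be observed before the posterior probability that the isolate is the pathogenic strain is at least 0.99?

4

Prior odds: 0.031 ÷ 0.969 = 31/969.
Likelihood ratio of a positive = 0.8/0.1 = 8.
Target posterior odds = 0.99/0.01 = 99.
Need (31/969) × 8ⁿ ≥ 99, i.e. 8ⁿ ≥ 95931/31.
8³ = 512 falls short of 95931/31 but 8⁴ = 4096 reaches it, so n = 4.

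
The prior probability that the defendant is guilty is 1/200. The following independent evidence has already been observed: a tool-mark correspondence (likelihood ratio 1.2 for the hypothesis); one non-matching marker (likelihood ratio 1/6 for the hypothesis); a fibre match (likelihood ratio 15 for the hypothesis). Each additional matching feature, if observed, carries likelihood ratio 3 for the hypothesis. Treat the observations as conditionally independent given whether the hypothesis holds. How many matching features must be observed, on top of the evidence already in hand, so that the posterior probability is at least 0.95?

Prior odds = 0.005/0.995 = 1/199.
Combined Bayes factor of the evidence already in hand = 1.2 × (1/6) × 15 = 3.
Odds after that evidence = (1/199) × 3 = 3/199.
Target odds = 0.95/0.05 = 19.
Need 3ⁿ ≥ 19 ÷ (3/199) = 3781/3.
3⁶ = 729 falls short of 3781/3 but 3⁷ = 2187 reaches it, so n = 7.

7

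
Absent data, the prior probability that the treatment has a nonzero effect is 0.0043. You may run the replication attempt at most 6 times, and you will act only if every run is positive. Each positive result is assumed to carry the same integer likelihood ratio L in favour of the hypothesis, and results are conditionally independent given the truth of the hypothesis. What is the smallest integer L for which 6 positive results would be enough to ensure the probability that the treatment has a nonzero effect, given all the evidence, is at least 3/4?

3

Prior odds = 0.0043/0.9957 = 43/9957.
Target odds = 0.75/0.25 = 3.
Need L⁶ ≥ 3 ÷ (43/9957) = 29871/43.
2⁶ = 64 < 29871/43 ≤ 729 = 3⁶, so L = 3.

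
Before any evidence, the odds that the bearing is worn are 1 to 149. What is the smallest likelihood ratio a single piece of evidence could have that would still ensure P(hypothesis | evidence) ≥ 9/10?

Prior odds = 1/149.
Target odds = 0.9/0.1 = 9.
Required Bayes factor = 9 ÷ (1/149) = 1341.

1341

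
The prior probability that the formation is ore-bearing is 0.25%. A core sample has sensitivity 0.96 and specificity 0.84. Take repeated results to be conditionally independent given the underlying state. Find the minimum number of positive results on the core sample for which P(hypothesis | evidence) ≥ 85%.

Prior odds = 0.0025/0.9975 = 1/399.
False-positive rate = 1 − 0.84 = 0.16; likelihood ratio of a positive = 0.96/0.16 = 6.
Target posterior odds = 0.85/0.15 = 17/3.
Need (1/399) × 6ⁿ ≥ 17/3, i.e. 6ⁿ ≥ 2261.
6⁴ = 1296 falls short of 2261 but 6⁵ = 7776 reaches it, so n = 5.

5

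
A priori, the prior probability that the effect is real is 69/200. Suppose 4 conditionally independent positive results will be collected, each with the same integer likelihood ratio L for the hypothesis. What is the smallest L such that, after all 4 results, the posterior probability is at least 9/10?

3

Prior odds = 0.345/0.655 = 69/131.
Target odds = 0.9/0.1 = 9.
Need L⁴ ≥ 9 ÷ (69/131) = 393/23.
2⁴ = 16 < 393/23 ≤ 81 = 3⁴, so L = 3.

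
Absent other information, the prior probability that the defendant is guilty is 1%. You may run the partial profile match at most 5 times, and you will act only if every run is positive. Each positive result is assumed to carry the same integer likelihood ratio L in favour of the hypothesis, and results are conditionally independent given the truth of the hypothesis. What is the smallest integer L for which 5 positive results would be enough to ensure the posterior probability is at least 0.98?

Prior odds = 0.01/0.99 = 1/99.
Target odds = 0.98/0.02 = 49.
Need L⁵ ≥ 49 ÷ (1/99) = 4851.
5⁵ = 3125 < 4851 ≤ 7776 = 6⁵, so L = 6.

6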